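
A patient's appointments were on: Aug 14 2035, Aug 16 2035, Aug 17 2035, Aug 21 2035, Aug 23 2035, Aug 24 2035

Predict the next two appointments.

Every event lands on a Tuesday or Thursday or Friday (gaps cycle 2, 1, 4, 2, 1).
So the schedule is: every Tuesday, Thursday and Friday.
The following Tuesday is Aug 28 2035.
The following Thursday is Aug 30 2035.

Aug 28 2035, Aug 30 2035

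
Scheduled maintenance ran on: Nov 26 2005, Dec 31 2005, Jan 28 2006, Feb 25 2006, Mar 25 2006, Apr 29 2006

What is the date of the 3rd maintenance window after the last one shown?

These are Saturdays with 35, 28, 28, 28, 35-day gaps.
Each is the final Saturday of its month — Dec 31 2005 is past the 28th, so '4th Saturday' doesn't fit.
Last Saturday of May 2006: May 27 2006.
June 2006 ends with Saturday Jun 24 2006.
Last Saturday of July 2006: Jul 29 2006.

Jul 29 2006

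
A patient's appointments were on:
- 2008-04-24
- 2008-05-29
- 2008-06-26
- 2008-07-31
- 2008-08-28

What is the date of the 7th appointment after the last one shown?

2009-03-26

Every date is a Thursday; gaps 35, 28, 35, 28 days.
Each is the last Thursday of its month (at least one falls on the 29th or later, ruling out '4th Thursday').
Last Thursday of September 2008: 2008-09-25.
October 2008 ends with Thursday 2008-10-30.
November 2008 ends with Thursday 2008-11-27.
December 2008 ends with Thursday 2008-12-25.
January 2009 ends with Thursday 2009-01-29.
Last Thursday of February 2009: 2009-02-26.
March 2009 ends with Thursday 2009-03-26.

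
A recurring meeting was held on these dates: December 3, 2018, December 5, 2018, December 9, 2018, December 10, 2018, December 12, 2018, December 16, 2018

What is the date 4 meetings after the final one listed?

Gaps: 2, 4, 1, 2, 4 days — not constant, but cyclic with period 3.
The events fall on every Monday, Wednesday and Sunday.
The following Monday is December 17, 2018.
Next Wednesday: December 19, 2018.
Next Sunday: December 23, 2018.
Next Monday: December 24, 2018.

December 24, 2018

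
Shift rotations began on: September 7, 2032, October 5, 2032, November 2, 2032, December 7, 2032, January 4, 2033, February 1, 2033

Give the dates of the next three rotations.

March 1, 2033; April 5, 2033; May 3, 2033

Gaps: 28, 28, 35, 28, 28 days — a mix of 28 and 35. Every date is a Tuesday.
Each is the 1st Tuesday of its month.
1st Tuesday of March 2033: March 1, 2033.
April 2033 — 1st Tuesday is April 5, 2033.
1st Tuesday of May 2033: May 3, 2033.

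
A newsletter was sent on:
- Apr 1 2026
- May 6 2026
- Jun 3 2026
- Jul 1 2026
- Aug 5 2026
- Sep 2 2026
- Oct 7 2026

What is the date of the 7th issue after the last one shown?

All dates are Wednesdays, 35, 28, 28, 35, 28, 35 days apart.
Specifically, the 1st Wednesday of each month.
November 2026 — 1st Wednesday is Nov 4 2026.
December 2026 — 1st Wednesday is Dec 2 2026.
January 2027 — 1st Wednesday is Jan 6 2027.
1st Wednesday of February 2027: Feb 3 2027.
1st Wednesday of March 2027: Mar 3 2027.
April 2027 — 1st Wednesday is Apr 7 2027.
1st Wednesday of May 2027: May 5 2027.

May 5 2027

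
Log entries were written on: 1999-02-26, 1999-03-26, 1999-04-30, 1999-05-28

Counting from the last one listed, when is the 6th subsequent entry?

1999-11-26

All Fridays; the gaps (28, 35, 28) vary with month length.
This is the last Friday of each month.
June 1999 ends with Friday 1999-06-25.
Last Friday of July 1999: 1999-07-30.
August 1999 ends with Friday 1999-08-27.
September 1999 ends with Friday 1999-09-24.
October 1999 ends with Friday 1999-10-29.
Last Friday of November 1999: 1999-11-26.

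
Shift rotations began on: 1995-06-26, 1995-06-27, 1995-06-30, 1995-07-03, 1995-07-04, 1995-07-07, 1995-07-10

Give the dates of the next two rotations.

1995-07-11, 1995-07-14

Every event lands on a Monday or Tuesday or Friday (gaps cycle 1, 3, 3, 1, 3, 3).
So the schedule is: every Monday, Tuesday and Friday.
Next Tuesday: 1995-07-11.
The following Friday is 1995-07-14.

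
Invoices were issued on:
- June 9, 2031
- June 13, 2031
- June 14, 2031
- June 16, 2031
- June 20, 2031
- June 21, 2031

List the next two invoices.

June 23, 2031; June 27, 2031

Gaps: 4, 1, 2, 4, 1 days — not constant, but cyclic with period 3.
The events fall on every Monday, Friday and Saturday.
Next Monday: June 23, 2031.
Next Friday: June 27, 2031.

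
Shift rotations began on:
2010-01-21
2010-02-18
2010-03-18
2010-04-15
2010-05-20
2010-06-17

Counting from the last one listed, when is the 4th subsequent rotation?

2010-10-21

Gaps: 28, 28, 28, 35, 28 days — a mix of 28 and 35. Every date is a Thursday.
Each is the 3rd Thursday of its month.
3rd Thursday of July 2010: 2010-07-15.
3rd Thursday of August 2010: 2010-08-19.
3rd Thursday of September 2010: 2010-09-16.
October 2010 — 3rd Thursday is 2010-10-21.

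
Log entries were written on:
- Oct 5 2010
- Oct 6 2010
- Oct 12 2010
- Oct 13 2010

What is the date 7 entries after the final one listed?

Every event lands on a Tuesday or Wednesday (gaps cycle 1, 6, 1).
So the schedule is: every Tuesday and Wednesday.
Next Tuesday: Oct 19 2010.
Next Wednesday: Oct 20 2010.
The following Tuesday is Oct 26 2010.
Next Wednesday: Oct 27 2010.
The following Tuesday is Nov 2 2010.
The following Wednesday is Nov 3 2010.
The following Tuesday is Nov 9 2010.

Nov 9 2010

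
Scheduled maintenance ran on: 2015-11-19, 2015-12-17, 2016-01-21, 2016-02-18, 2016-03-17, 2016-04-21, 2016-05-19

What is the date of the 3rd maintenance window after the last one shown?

2016-08-18

All dates are Thursdays, 28, 35, 28, 28, 35, 28 days apart.
Specifically, the 3rd Thursday of each month.
June 2016 — 3rd Thursday is 2016-06-16.
July 2016 — 3rd Thursday is 2016-07-21.
3rd Thursday of August 2016: 2016-08-18.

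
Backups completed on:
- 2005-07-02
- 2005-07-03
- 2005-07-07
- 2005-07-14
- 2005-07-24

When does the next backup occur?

Intervals are 1, 4, 7, 10 days — an arithmetic progression with common difference 3.
Next gap: 13 days. 2005-07-24 + 13 days = 2005-08-06.

2005-08-06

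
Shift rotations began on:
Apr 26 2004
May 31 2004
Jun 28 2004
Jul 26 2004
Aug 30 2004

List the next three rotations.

Sep 27 2004, Oct 25 2004, Nov 29 2004

These are Mondays with 35, 28, 28, 35-day gaps.
Each is the final Monday of its month — May 31 2004 is past the 28th, so '4th Monday' doesn't fit.
September 2004 ends with Monday Sep 27 2004.
October 2004 ends with Monday Oct 25 2004.
Last Monday of November 2004: Nov 29 2004.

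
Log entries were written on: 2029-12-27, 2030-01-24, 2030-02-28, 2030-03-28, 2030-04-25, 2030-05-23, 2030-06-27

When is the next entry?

Gaps: 28, 35, 28, 28, 28, 35 days — a mix of 28 and 35. Every date is a Thursday.
Each is the 4th Thursday of its month.
July 2030 — 4th Thursday is 2030-07-25.

2030-07-25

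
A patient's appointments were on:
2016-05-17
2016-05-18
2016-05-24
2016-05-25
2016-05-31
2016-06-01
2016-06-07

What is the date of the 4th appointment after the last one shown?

Every event lands on a Tuesday or Wednesday (gaps cycle 1, 6, 1, 6, 1, 6).
So the schedule is: every Tuesday and Wednesday.
Next Wednesday: 2016-06-08.
The following Tuesday is 2016-06-14.
The following Wednesday is 2016-06-15.
The following Tuesday is 2016-06-21.

2016-06-21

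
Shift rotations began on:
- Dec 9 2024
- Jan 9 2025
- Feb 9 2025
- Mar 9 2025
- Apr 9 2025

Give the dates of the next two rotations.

May 9 2025, Jun 9 2025

Gaps: 31, 31, 28, 31 days — not constant. Every event is on the 9th of the month.
Pattern: the 9th of each month.
Next: May 2025 → May 9 2025.
Next: June 2025 → Jun 9 2025.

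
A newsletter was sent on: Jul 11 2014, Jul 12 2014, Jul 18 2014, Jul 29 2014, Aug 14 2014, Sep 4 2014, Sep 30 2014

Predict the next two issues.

Oct 31 2014, Dec 6 2014

Gaps: 1, 6, 11, 16, 21, 26 days — each gap is 5 larger than the previous one.
Next gap: 31 days. Sep 30 2014 + 31 days = Oct 31 2014.
Next gap: 36 days. Oct 31 2014 + 36 days = Dec 6 2014.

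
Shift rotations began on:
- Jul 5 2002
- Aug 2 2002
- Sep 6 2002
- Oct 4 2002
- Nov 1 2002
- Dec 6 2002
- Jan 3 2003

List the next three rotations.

Feb 7 2003, Mar 7 2003, Apr 4 2003

Gaps: 28, 35, 28, 28, 35, 28 days — a mix of 28 and 35. Every date is a Friday.
Each is the 1st Friday of its month.
February 2003 — 1st Friday is Feb 7 2003.
1st Friday of March 2003: Mar 7 2003.
1st Friday of April 2003: Apr 4 2003.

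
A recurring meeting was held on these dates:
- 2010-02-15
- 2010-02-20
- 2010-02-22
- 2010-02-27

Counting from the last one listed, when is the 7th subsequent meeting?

Every event lands on a Monday or Saturday (gaps cycle 5, 2, 5).
So the schedule is: every Monday and Saturday.
The following Monday is 2010-03-01.
The following Saturday is 2010-03-06.
The following Monday is 2010-03-08.
Next Saturday: 2010-03-13.
Next Monday: 2010-03-15.
The following Saturday is 2010-03-20.
The following Monday is 2010-03-22.

2010-03-22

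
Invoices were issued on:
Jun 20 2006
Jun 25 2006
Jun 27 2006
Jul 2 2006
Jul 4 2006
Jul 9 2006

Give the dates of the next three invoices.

Jul 11 2006, Jul 16 2006, Jul 18 2006

The gap pattern 5, 2, 5, 2, 5 repeats every 2 events.
These are the Tuesdays and Sundays of each week.
The following Tuesday is Jul 11 2006.
Next Sunday: Jul 16 2006.
Next Tuesday: Jul 18 2006.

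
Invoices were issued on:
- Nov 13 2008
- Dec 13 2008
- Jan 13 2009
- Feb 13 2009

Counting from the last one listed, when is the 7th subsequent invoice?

Each date is the 13th; the gaps (30, 31, 31) track the month lengths.
The rule is the 13th of each month.
March 2009: Mar 13 2009.
Next: April 2009 → Apr 13 2009.
May 2009: May 13 2009.
June 2009: Jun 13 2009.
July 2009: Jul 13 2009.
August 2009: Aug 13 2009.
September 2009: Sep 13 2009.

Sep 13 2009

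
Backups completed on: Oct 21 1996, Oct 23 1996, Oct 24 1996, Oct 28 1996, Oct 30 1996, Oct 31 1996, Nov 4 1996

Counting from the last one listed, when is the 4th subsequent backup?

Gaps: 2, 1, 4, 2, 1, 4 days — not constant, but cyclic with period 3.
The events fall on every Monday, Wednesday and Thursday.
Next Wednesday: Nov 6 1996.
Next Thursday: Nov 7 1996.
The following Monday is Nov 11 1996.
Next Wednesday: Nov 13 1996.

Nov 13 1996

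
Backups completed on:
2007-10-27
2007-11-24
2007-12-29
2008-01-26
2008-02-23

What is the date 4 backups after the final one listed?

These are Saturdays with 28, 35, 28, 28-day gaps.
Each is the final Saturday of its month — 2007-12-29 is past the 28th, so '4th Saturday' doesn't fit.
March 2008 ends with Saturday 2008-03-29.
April 2008 ends with Saturday 2008-04-26.
May 2008 ends with Saturday 2008-05-31.
June 2008 ends with Saturday 2008-06-28.

2008-06-28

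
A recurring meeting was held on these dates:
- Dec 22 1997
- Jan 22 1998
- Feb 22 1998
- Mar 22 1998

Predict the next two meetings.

Apr 22 1998, May 22 1998

Gaps: 31, 31, 28 days — not constant. Every event is on the 22nd of the month.
Pattern: the 22nd of each month.
Next: April 1998 → Apr 22 1998.
Next: May 1998 → May 22 1998.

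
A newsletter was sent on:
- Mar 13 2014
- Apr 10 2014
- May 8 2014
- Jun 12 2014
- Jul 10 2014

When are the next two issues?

All dates are Thursdays, 28, 28, 35, 28 days apart.
Specifically, the 2nd Thursday of each month.
August 2014 — 2nd Thursday is Aug 14 2014.
2nd Thursday of September 2014: Sep 11 2014.

Aug 14 2014, Sep 11 2014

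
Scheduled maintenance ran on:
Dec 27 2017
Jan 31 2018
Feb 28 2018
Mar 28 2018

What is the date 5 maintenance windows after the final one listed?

Aug 29 2018

These are Wednesdays with 35, 28, 28-day gaps.
Each is the final Wednesday of its month — Jan 31 2018 is past the 28th, so '4th Wednesday' doesn't fit.
Last Wednesday of April 2018: Apr 25 2018.
May 2018 ends with Wednesday May 30 2018.
Last Wednesday of June 2018: Jun 27 2018.
July 2018 ends with Wednesday Jul 25 2018.
Last Wednesday of August 2018: Aug 29 2018.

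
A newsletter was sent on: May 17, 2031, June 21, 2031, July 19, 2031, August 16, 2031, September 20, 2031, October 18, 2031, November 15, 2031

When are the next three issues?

December 20, 2031; January 17, 2032; February 21, 2032

All dates are Saturdays, 35, 28, 28, 35, 28, 28 days apart.
Specifically, the 3rd Saturday of each month.
December 2031 — 3rd Saturday is December 20, 2031.
January 2032 — 3rd Saturday is January 17, 2032.
3rd Saturday of February 2032: February 21, 2032.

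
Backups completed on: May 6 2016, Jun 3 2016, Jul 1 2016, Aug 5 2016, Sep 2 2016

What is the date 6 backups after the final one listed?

Gaps: 28, 28, 35, 28 days — a mix of 28 and 35. Every date is a Friday.
Each is the 1st Friday of its month.
October 2016 — 1st Friday is Oct 7 2016.
1st Friday of November 2016: Nov 4 2016.
December 2016 — 1st Friday is Dec 2 2016.
January 2017 — 1st Friday is Jan 6 2017.
February 2017 — 1st Friday is Feb 3 2017.
March 2017 — 1st Friday is Mar 3 2017.

Mar 3 2017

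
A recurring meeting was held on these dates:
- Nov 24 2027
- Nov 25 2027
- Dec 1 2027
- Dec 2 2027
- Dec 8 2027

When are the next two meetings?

The gap pattern 1, 6, 1, 6 repeats every 2 events.
These are the Wednesdays and Thursdays of each week.
The following Thursday is Dec 9 2027.
Next Wednesday: Dec 15 2027.

Dec 9 2027, Dec 15 2027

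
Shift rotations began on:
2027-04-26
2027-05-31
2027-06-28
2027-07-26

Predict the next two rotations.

These are Mondays with 35, 28, 28-day gaps.
Each is the final Monday of its month — 2027-05-31 is past the 28th, so '4th Monday' doesn't fit.
August 2027 ends with Monday 2027-08-30.
Last Monday of September 2027: 2027-09-27.

2027-08-30, 2027-09-27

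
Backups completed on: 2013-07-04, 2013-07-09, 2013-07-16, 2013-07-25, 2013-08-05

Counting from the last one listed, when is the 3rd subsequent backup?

Intervals are 5, 7, 9, 11 days — an arithmetic progression with common difference 2.
Next gap: 13 days. 2013-08-05 + 13 days = 2013-08-18.
Next gap: 15 days. 2013-08-18 + 15 days = 2013-09-02.
Next gap: 17 days. 2013-09-02 + 17 days = 2013-09-19.

2013-09-19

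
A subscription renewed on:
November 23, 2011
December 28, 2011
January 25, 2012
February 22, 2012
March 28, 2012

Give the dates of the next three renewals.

All dates are Wednesdays, 35, 28, 28, 35 days apart.
Specifically, the 4th Wednesday of each month.
4th Wednesday of April 2012: April 25, 2012.
May 2012 — 4th Wednesday is May 23, 2012.
June 2012 — 4th Wednesday is June 27, 2012.

April 25, 2012; May 23, 2012; June 27, 2012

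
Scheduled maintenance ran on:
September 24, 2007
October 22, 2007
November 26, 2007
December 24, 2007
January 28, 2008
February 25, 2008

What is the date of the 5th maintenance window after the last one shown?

Gaps: 28, 35, 28, 35, 28 days — a mix of 28 and 35. Every date is a Monday.
Each is the 4th Monday of its month.
March 2008 — 4th Monday is March 24, 2008.
4th Monday of April 2008: April 28, 2008.
4th Monday of May 2008: May 26, 2008.
4th Monday of June 2008: June 23, 2008.
4th Monday of July 2008: July 28, 2008.

July 28, 2008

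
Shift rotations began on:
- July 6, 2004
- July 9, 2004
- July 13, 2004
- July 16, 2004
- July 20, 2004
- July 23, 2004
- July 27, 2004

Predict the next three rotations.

July 30, 2004; August 3, 2004; August 6, 2004

The gap pattern 3, 4, 3, 4, 3, 4 repeats every 2 events.
These are the Tuesdays and Fridays of each week.
Next Friday: July 30, 2004.
Next Tuesday: August 3, 2004.
The following Friday is August 6, 2004.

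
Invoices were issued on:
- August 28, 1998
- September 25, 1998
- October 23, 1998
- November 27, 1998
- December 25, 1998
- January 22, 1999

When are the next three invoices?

February 26, 1999; March 26, 1999; April 23, 1999

These are Fridays at 28- or 35-day spacing (28, 28, 35, 28, 28).
The pattern: 4th Friday of the month.
February 1999 — 4th Friday is February 26, 1999.
4th Friday of March 1999: March 26, 1999.
4th Friday of April 1999: April 23, 1999.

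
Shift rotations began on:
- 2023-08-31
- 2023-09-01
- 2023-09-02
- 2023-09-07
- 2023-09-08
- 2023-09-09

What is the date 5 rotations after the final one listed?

Gaps: 1, 1, 5, 1, 1 days — not constant, but cyclic with period 3.
The events fall on every Thursday, Friday and Saturday.
Next Thursday: 2023-09-14.
Next Friday: 2023-09-15.
Next Saturday: 2023-09-16.
The following Thursday is 2023-09-21.
Next Friday: 2023-09-22.

2023-09-22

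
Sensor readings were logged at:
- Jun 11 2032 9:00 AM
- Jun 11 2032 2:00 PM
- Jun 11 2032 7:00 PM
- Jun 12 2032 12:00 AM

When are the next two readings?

Spacing: 5, 5, 5 h — constant 5 h.
Jun 12 2032 12:00 AM + 5 h = Jun 12 2032 5:00 AM.
Jun 12 2032 5:00 AM + 5 h = Jun 12 2032 10:00 AM.

Jun 12 2032 5:00 AM, Jun 12 2032 10:00 AM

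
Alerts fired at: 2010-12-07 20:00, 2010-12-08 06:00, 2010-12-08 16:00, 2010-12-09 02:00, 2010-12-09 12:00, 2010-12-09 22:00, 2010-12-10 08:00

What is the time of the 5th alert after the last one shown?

2010-12-12 10:00

Gaps: 10, 10, 10, 10, 10, 10 hours — each event is 10 hours after the previous one.
2010-12-10 08:00 + 10 h = 2010-12-10 18:00.
2010-12-10 18:00 + 10 h = 2010-12-11 04:00.
2010-12-11 04:00 + 10 h = 2010-12-11 14:00.
2010-12-11 14:00 + 10 h = 2010-12-12 00:00.
2010-12-12 00:00 + 10 h = 2010-12-12 10:00.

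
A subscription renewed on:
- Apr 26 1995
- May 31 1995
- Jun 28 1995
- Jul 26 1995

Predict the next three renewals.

Aug 30 1995, Sep 27 1995, Oct 25 1995

These are Wednesdays with 35, 28, 28-day gaps.
Each is the final Wednesday of its month — May 31 1995 is past the 28th, so '4th Wednesday' doesn't fit.
August 1995 ends with Wednesday Aug 30 1995.
Last Wednesday of September 1995: Sep 27 1995.
Last Wednesday of October 1995: Oct 25 1995.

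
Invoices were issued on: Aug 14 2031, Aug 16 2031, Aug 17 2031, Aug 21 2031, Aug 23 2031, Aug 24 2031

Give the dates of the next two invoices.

Gaps: 2, 1, 4, 2, 1 days — not constant, but cyclic with period 3.
The events fall on every Thursday, Saturday and Sunday.
The following Thursday is Aug 28 2031.
The following Saturday is Aug 30 2031.

Aug 28 2031, Aug 30 2031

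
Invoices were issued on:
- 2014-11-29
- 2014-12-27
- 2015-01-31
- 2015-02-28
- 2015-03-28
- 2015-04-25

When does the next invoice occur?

2015-05-30

Every date is a Saturday; gaps 28, 35, 28, 28, 28 days.
Each is the last Saturday of its month (at least one falls on the 29th or later, ruling out '4th Saturday').
Last Saturday of May 2015: 2015-05-30.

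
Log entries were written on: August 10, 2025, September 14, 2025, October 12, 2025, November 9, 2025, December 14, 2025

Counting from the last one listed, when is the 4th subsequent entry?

These are Sundays at 28- or 35-day spacing (35, 28, 28, 35).
The pattern: 2nd Sunday of the month.
2nd Sunday of January 2026: January 11, 2026.
2nd Sunday of February 2026: February 8, 2026.
2nd Sunday of March 2026: March 8, 2026.
April 2026 — 2nd Sunday is April 12, 2026.

April 12, 2026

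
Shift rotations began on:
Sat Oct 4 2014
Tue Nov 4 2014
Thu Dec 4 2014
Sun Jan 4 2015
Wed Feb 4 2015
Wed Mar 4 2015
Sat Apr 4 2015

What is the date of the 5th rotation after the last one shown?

The day-of-month is always 4 (31, 30, 31, 31, 28, 31 days between events).
So this recurs on the 4th of each month.
May 2015: Mon May 4 2015.
June 2015: Thu Jun 4 2015.
Next: July 2015 → Sat Jul 4 2015.
August 2015: Tue Aug 4 2015.
Next: September 2015 → Fri Sep 4 2015.

Fri Sep 4 2015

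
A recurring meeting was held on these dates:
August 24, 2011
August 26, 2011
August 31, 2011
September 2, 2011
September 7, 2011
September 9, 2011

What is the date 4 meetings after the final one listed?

September 23, 2011

Gaps: 2, 5, 2, 5, 2 days — not constant, but cyclic with period 2.
The events fall on every Wednesday and Friday.
The following Wednesday is September 14, 2011.
Next Friday: September 16, 2011.
The following Wednesday is September 21, 2011.
The following Friday is September 23, 2011.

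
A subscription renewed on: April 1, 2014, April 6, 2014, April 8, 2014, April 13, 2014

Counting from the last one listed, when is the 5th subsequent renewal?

April 29, 2014

Every event lands on a Tuesday or Sunday (gaps cycle 5, 2, 5).
So the schedule is: every Tuesday and Sunday.
The following Tuesday is April 15, 2014.
Next Sunday: April 20, 2014.
The following Tuesday is April 22, 2014.
The following Sunday is April 27, 2014.
Next Tuesday: April 29, 2014.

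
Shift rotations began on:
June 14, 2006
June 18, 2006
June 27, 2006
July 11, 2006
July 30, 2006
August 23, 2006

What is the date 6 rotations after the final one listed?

April 29, 2007

Intervals are 4, 9, 14, 19, 24 days — an arithmetic progression with common difference 5.
Next gap: 29 days. August 23, 2006 + 29 days = September 21, 2006.
Next gap: 34 days. September 21, 2006 + 34 days = October 25, 2006.
Next gap: 39 days. October 25, 2006 + 39 days = December 3, 2006.
Next gap: 44 days. December 3, 2006 + 44 days = January 16, 2007.
Next gap: 49 days. January 16, 2007 + 49 days = March 6, 2007.
Next gap: 54 days. March 6, 2007 + 54 days = April 29, 2007.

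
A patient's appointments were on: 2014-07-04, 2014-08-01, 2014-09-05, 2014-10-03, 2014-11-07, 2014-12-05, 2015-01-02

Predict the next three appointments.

All dates are Fridays, 28, 35, 28, 35, 28, 28 days apart.
Specifically, the 1st Friday of each month.
1st Friday of February 2015: 2015-02-06.
March 2015 — 1st Friday is 2015-03-06.
1st Friday of April 2015: 2015-04-03.

2015-02-06, 2015-03-06, 2015-04-03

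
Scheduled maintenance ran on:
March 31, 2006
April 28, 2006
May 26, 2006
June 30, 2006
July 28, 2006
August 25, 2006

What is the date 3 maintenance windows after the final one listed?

Every date is a Friday; gaps 28, 28, 35, 28, 28 days.
Each is the last Friday of its month (at least one falls on the 29th or later, ruling out '4th Friday').
September 2006 ends with Friday September 29, 2006.
Last Friday of October 2006: October 27, 2006.
Last Friday of November 2006: November 24, 2006.

November 24, 2006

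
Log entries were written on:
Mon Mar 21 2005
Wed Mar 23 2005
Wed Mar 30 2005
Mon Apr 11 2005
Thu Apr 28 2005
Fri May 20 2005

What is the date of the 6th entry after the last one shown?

Thu Jan 12 2006

The spacing grows by 5 each time: 2, 7, 12, 17, 22 days.
Next gap: 27 days. Fri May 20 2005 + 27 days = Thu Jun 16 2005.
Next gap: 32 days. Thu Jun 16 2005 + 32 days = Mon Jul 18 2005.
Next gap: 37 days. Mon Jul 18 2005 + 37 days = Wed Aug 24 2005.
Next gap: 42 days. Wed Aug 24 2005 + 42 days = Wed Oct 5 2005.
Next gap: 47 days. Wed Oct 5 2005 + 47 days = Mon Nov 21 2005.
Next gap: 52 days. Mon Nov 21 2005 + 52 days = Thu Jan 12 2006.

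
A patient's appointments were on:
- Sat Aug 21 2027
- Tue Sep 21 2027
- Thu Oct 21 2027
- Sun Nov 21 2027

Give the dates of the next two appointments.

Tue Dec 21 2027, Fri Jan 21 2028

The day-of-month is always 21 (31, 30, 31 days between events).
So this recurs on the 21st of each month.
December 2027: Tue Dec 21 2027.
Next: January 2028 → Fri Jan 21 2028.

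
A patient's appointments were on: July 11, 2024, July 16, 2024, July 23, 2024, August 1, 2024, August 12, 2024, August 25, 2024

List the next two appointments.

September 9, 2024; September 26, 2024

Intervals are 5, 7, 9, 11, 13 days — an arithmetic progression with common difference 2.
Next gap: 15 days. August 25, 2024 + 15 days = September 9, 2024.
Next gap: 17 days. September 9, 2024 + 17 days = September 26, 2024.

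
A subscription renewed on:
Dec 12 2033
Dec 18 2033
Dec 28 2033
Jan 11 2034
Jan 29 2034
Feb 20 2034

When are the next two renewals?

Gaps: 6, 10, 14, 18, 22 days — each gap is 4 larger than the previous one.
Next gap: 26 days. Feb 20 2034 + 26 days = Mar 18 2034.
Next gap: 30 days. Mar 18 2034 + 30 days = Apr 17 2034.

Mar 18 2034, Apr 17 2034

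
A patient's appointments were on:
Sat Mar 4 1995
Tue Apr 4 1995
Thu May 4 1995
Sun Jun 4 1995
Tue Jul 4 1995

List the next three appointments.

Fri Aug 4 1995, Mon Sep 4 1995, Wed Oct 4 1995

Gaps: 31, 30, 31, 30 days — not constant. Every event is on the 4th of the month.
Pattern: the 4th of each month.
August 1995: Fri Aug 4 1995.
Next: September 1995 → Mon Sep 4 1995.
October 1995: Wed Oct 4 1995.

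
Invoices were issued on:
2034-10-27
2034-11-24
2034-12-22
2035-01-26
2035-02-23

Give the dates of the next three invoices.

2035-03-23, 2035-04-27, 2035-05-25

These are Fridays at 28- or 35-day spacing (28, 28, 35, 28).
The pattern: 4th Friday of the month.
4th Friday of March 2035: 2035-03-23.
4th Friday of April 2035: 2035-04-27.
4th Friday of May 2035: 2035-05-25.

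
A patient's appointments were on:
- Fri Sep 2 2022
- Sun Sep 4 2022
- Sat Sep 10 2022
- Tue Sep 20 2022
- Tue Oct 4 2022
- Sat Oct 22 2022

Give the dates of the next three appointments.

Sun Nov 13 2022, Fri Dec 9 2022, Sun Jan 8 2023

The spacing grows by 4 each time: 2, 6, 10, 14, 18 days.
Next gap: 22 days. Sat Oct 22 2022 + 22 days = Sun Nov 13 2022.
Next gap: 26 days. Sun Nov 13 2022 + 26 days = Fri Dec 9 2022.
Next gap: 30 days. Fri Dec 9 2022 + 30 days = Sun Jan 8 2023.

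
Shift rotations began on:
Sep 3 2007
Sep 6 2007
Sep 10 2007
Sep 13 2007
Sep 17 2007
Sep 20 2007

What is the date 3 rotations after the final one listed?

Oct 1 2007

The gap pattern 3, 4, 3, 4, 3 repeats every 2 events.
These are the Mondays and Thursdays of each week.
The following Monday is Sep 24 2007.
Next Thursday: Sep 27 2007.
The following Monday is Oct 1 2007.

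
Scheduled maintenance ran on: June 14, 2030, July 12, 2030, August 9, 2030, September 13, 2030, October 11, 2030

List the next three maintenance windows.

November 8, 2030; December 13, 2030; January 10, 2031

All dates are Fridays, 28, 28, 35, 28 days apart.
Specifically, the 2nd Friday of each month.
November 2030 — 2nd Friday is November 8, 2030.
2nd Friday of December 2030: December 13, 2030.
2nd Friday of January 2031: January 10, 2031.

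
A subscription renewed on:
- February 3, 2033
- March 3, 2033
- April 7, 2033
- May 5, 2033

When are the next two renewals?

June 2, 2033; July 7, 2033

All dates are Thursdays, 28, 35, 28 days apart.
Specifically, the 1st Thursday of each month.
June 2033 — 1st Thursday is June 2, 2033.
July 2033 — 1st Thursday is July 7, 2033.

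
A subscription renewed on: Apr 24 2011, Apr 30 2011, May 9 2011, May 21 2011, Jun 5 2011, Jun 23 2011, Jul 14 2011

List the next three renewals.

Aug 7 2011, Sep 3 2011, Oct 3 2011

Intervals are 6, 9, 12, 15, 18, 21 days — an arithmetic progression with common difference 3.
Next gap: 24 days. Jul 14 2011 + 24 days = Aug 7 2011.
Next gap: 27 days. Aug 7 2011 + 27 days = Sep 3 2011.
Next gap: 30 days. Sep 3 2011 + 30 days = Oct 3 2011.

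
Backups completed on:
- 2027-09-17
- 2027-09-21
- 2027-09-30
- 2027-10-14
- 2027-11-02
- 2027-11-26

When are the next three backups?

Intervals are 4, 9, 14, 19, 24 days — an arithmetic progression with common difference 5.
Next gap: 29 days. 2027-11-26 + 29 days = 2027-12-25.
Next gap: 34 days. 2027-12-25 + 34 days = 2028-01-28.
Next gap: 39 days. 2028-01-28 + 39 days = 2028-03-07.

2027-12-25, 2028-01-28, 2028-03-07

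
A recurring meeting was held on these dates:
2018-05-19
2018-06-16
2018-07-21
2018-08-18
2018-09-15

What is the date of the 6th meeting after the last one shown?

2019-03-16

Gaps: 28, 35, 28, 28 days — a mix of 28 and 35. Every date is a Saturday.
Each is the 3rd Saturday of its month.
3rd Saturday of October 2018: 2018-10-20.
3rd Saturday of November 2018: 2018-11-17.
December 2018 — 3rd Saturday is 2018-12-15.
January 2019 — 3rd Saturday is 2019-01-19.
3rd Saturday of February 2019: 2019-02-16.
March 2019 — 3rd Saturday is 2019-03-16.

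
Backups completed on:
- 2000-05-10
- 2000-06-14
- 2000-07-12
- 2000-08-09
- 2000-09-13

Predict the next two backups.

2000-10-11, 2000-11-08

These are Wednesdays at 28- or 35-day spacing (35, 28, 28, 35).
The pattern: 2nd Wednesday of the month.
2nd Wednesday of October 2000: 2000-10-11.
November 2000 — 2nd Wednesday is 2000-11-08.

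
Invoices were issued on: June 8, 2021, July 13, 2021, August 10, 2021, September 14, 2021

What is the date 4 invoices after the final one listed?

January 11, 2022

These are Tuesdays at 28- or 35-day spacing (35, 28, 35).
The pattern: 2nd Tuesday of the month.
2nd Tuesday of October 2021: October 12, 2021.
2nd Tuesday of November 2021: November 9, 2021.
December 2021 — 2nd Tuesday is December 14, 2021.
2nd Tuesday of January 2022: January 11, 2022.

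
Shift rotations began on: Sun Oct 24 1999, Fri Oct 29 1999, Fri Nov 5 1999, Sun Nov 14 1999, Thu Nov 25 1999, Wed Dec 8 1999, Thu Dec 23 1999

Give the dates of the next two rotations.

Sun Jan 9 2000, Fri Jan 28 2000

Intervals are 5, 7, 9, 11, 13, 15 days — an arithmetic progression with common difference 2.
Next gap: 17 days. Thu Dec 23 1999 + 17 days = Sun Jan 9 2000.
Next gap: 19 days. Sun Jan 9 2000 + 19 days = Fri Jan 28 2000.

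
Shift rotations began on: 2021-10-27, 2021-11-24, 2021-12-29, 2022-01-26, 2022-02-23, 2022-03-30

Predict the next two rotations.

These are Wednesdays with 28, 35, 28, 28, 35-day gaps.
Each is the final Wednesday of its month — 2021-12-29 is past the 28th, so '4th Wednesday' doesn't fit.
April 2022 ends with Wednesday 2022-04-27.
May 2022 ends with Wednesday 2022-05-25.

2022-04-27, 2022-05-25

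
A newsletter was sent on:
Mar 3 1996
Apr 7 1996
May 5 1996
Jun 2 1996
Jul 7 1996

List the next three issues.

All dates are Sundays, 35, 28, 28, 35 days apart.
Specifically, the 1st Sunday of each month.
1st Sunday of August 1996: Aug 4 1996.
1st Sunday of September 1996: Sep 1 1996.
October 1996 — 1st Sunday is Oct 6 1996.

Aug 4 1996, Sep 1 1996, Oct 6 1996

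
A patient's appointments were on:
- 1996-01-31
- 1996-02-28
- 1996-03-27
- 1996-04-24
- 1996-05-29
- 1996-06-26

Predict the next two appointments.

1996-07-31, 1996-08-28

Every date is a Wednesday; gaps 28, 28, 28, 35, 28 days.
Each is the last Wednesday of its month (at least one falls on the 29th or later, ruling out '4th Wednesday').
Last Wednesday of July 1996: 1996-07-31.
August 1996 ends with Wednesday 1996-08-28.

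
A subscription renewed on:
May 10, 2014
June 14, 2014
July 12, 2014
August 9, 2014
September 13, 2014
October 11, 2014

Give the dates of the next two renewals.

November 8, 2014; December 13, 2014

Gaps: 35, 28, 28, 35, 28 days — a mix of 28 and 35. Every date is a Saturday.
Each is the 2nd Saturday of its month.
2nd Saturday of November 2014: November 8, 2014.
December 2014 — 2nd Saturday is December 13, 2014.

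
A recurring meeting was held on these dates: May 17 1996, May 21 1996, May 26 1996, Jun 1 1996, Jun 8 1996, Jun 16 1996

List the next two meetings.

Jun 25 1996, Jul 5 1996

Intervals are 4, 5, 6, 7, 8 days — an arithmetic progression with common difference 1.
Next gap: 9 days. Jun 16 1996 + 9 days = Jun 25 1996.
Next gap: 10 days. Jun 25 1996 + 10 days = Jul 5 1996.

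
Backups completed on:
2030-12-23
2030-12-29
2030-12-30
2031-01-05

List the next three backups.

2031-01-06, 2031-01-12, 2031-01-13

Gaps: 6, 1, 6 days — not constant, but cyclic with period 2.
The events fall on every Monday and Sunday.
The following Monday is 2031-01-06.
The following Sunday is 2031-01-12.
The following Monday is 2031-01-13.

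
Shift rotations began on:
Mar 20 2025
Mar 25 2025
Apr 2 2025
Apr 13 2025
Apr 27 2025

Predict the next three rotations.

Gaps: 5, 8, 11, 14 days — each gap is 3 larger than the previous one.
Next gap: 17 days. Apr 27 2025 + 17 days = May 14 2025.
Next gap: 20 days. May 14 2025 + 20 days = Jun 3 2025.
Next gap: 23 days. Jun 3 2025 + 23 days = Jun 26 2025.

May 14 2025, Jun 3 2025, Jun 26 2025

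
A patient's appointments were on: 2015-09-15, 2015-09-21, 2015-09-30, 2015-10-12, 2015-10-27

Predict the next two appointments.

2015-11-14, 2015-12-05

Gaps: 6, 9, 12, 15 days — each gap is 3 larger than the previous one.
Next gap: 18 days. 2015-10-27 + 18 days = 2015-11-14.
Next gap: 21 days. 2015-11-14 + 21 days = 2015-12-05.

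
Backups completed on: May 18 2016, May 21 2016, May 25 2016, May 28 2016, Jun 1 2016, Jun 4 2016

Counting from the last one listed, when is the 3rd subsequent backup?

The gap pattern 3, 4, 3, 4, 3 repeats every 2 events.
These are the Wednesdays and Saturdays of each week.
Next Wednesday: Jun 8 2016.
Next Saturday: Jun 11 2016.
The following Wednesday is Jun 15 2016.

Jun 15 2016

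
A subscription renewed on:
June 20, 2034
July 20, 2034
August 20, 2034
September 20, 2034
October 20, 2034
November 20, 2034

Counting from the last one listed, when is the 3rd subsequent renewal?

Each date is the 20th; the gaps (30, 31, 31, 30, 31) track the month lengths.
The rule is the 20th of each month.
December 2034: December 20, 2034.
January 2035: January 20, 2035.
Next: February 2035 → February 20, 2035.

February 20, 2035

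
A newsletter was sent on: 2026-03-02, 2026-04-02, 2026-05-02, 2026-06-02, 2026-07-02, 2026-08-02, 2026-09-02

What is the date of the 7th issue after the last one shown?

The day-of-month is always 2 (31, 30, 31, 30, 31, 31 days between events).
So this recurs on the 2nd of each month.
October 2026: 2026-10-02.
Next: November 2026 → 2026-11-02.
December 2026: 2026-12-02.
January 2027: 2027-01-02.
February 2027: 2027-02-02.
Next: March 2027 → 2027-03-02.
April 2027: 2027-04-02.

2027-04-02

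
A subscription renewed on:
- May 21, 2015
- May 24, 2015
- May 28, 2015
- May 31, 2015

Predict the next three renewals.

Gaps: 3, 4, 3 days — not constant, but cyclic with period 2.
The events fall on every Thursday and Sunday.
The following Thursday is June 4, 2015.
The following Sunday is June 7, 2015.
Next Thursday: June 11, 2015.

June 4, 2015; June 7, 2015; June 11, 2015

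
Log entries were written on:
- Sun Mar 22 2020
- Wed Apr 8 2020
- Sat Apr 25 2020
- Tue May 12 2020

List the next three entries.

The spacing is 17, 17, 17 days — always 17 days.
Tue May 12 2020 + 17 days = Fri May 29 2020.
Fri May 29 2020 + 17 days = Mon Jun 15 2020.
Mon Jun 15 2020 + 17 days = Thu Jul 2 2020.

Fri May 29 2020, Mon Jun 15 2020, Thu Jul 2 2020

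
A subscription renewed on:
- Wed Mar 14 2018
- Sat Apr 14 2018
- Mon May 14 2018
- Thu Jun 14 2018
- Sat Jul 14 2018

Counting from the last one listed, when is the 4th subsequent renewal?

Each date is the 14th; the gaps (31, 30, 31, 30) track the month lengths.
The rule is the 14th of each month.
Next: August 2018 → Tue Aug 14 2018.
Next: September 2018 → Fri Sep 14 2018.
October 2018: Sun Oct 14 2018.
November 2018: Wed Nov 14 2018.

Wed Nov 14 2018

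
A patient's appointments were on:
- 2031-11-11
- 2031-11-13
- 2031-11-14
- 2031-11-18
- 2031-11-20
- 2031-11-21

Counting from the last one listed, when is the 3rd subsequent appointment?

Every event lands on a Tuesday or Thursday or Friday (gaps cycle 2, 1, 4, 2, 1).
So the schedule is: every Tuesday, Thursday and Friday.
The following Tuesday is 2031-11-25.
The following Thursday is 2031-11-27.
Next Friday: 2031-11-28.

2031-11-28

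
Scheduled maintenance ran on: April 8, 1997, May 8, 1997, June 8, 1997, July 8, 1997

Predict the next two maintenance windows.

Gaps: 30, 31, 30 days — not constant. Every event is on the 8th of the month.
Pattern: the 8th of each month.
August 1997: August 8, 1997.
September 1997: September 8, 1997.

August 8, 1997; September 8, 1997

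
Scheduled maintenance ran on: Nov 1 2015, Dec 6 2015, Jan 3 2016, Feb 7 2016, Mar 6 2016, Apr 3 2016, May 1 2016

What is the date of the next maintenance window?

Jun 5 2016

All dates are Sundays, 35, 28, 35, 28, 28, 28 days apart.
Specifically, the 1st Sunday of each month.
1st Sunday of June 2016: Jun 5 2016.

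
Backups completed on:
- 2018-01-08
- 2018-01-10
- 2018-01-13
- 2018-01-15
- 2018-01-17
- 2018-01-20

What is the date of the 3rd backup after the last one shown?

2018-01-27

Gaps: 2, 3, 2, 2, 3 days — not constant, but cyclic with period 3.
The events fall on every Monday, Wednesday and Saturday.
The following Monday is 2018-01-22.
Next Wednesday: 2018-01-24.
The following Saturday is 2018-01-27.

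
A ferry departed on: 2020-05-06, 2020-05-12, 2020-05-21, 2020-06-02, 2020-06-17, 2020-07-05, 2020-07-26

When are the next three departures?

2020-08-19, 2020-09-15, 2020-10-15

The spacing grows by 3 each time: 6, 9, 12, 15, 18, 21 days.
Next gap: 24 days. 2020-07-26 + 24 days = 2020-08-19.
Next gap: 27 days. 2020-08-19 + 27 days = 2020-09-15.
Next gap: 30 days. 2020-09-15 + 30 days = 2020-10-15.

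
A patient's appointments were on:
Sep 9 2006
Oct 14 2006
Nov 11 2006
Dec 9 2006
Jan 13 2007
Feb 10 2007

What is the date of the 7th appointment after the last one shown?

Sep 8 2007

Gaps: 35, 28, 28, 35, 28 days — a mix of 28 and 35. Every date is a Saturday.
Each is the 2nd Saturday of its month.
March 2007 — 2nd Saturday is Mar 10 2007.
April 2007 — 2nd Saturday is Apr 14 2007.
May 2007 — 2nd Saturday is May 12 2007.
June 2007 — 2nd Saturday is Jun 9 2007.
2nd Saturday of July 2007: Jul 14 2007.
2nd Saturday of August 2007: Aug 11 2007.
2nd Saturday of September 2007: Sep 8 2007.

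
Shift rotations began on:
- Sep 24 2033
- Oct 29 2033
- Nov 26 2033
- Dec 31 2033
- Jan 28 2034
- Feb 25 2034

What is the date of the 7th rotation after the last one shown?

Sep 30 2034

Every date is a Saturday; gaps 35, 28, 35, 28, 28 days.
Each is the last Saturday of its month (at least one falls on the 29th or later, ruling out '4th Saturday').
March 2034 ends with Saturday Mar 25 2034.
April 2034 ends with Saturday Apr 29 2034.
May 2034 ends with Saturday May 27 2034.
Last Saturday of June 2034: Jun 24 2034.
Last Saturday of July 2034: Jul 29 2034.
Last Saturday of August 2034: Aug 26 2034.
September 2034 ends with Saturday Sep 30 2034.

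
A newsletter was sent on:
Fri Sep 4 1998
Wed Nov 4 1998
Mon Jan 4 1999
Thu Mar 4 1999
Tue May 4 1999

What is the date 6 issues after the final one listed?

Gaps: 61, 61, 59, 61 days — not constant. Every event is on the 4th of the month.
Pattern: the 4th of every 2 months.
Next: July 1999 → Sun Jul 4 1999.
September 1999: Sat Sep 4 1999.
November 1999: Thu Nov 4 1999.
January 2000: Tue Jan 4 2000.
March 2000: Sat Mar 4 2000.
May 2000: Thu May 4 2000.

Thu May 4 2000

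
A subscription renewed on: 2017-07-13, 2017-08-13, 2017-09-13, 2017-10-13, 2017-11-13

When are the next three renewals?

Gaps: 31, 31, 30, 31 days — not constant. Every event is on the 13th of the month.
Pattern: the 13th of each month.
December 2017: 2017-12-13.
Next: January 2018 → 2018-01-13.
February 2018: 2018-02-13.

2017-12-13, 2018-01-13, 2018-02-13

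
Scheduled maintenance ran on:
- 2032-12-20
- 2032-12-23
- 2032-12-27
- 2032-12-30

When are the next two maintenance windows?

2033-01-03, 2033-01-06

Every event lands on a Monday or Thursday (gaps cycle 3, 4, 3).
So the schedule is: every Monday and Thursday.
Next Monday: 2033-01-03.
The following Thursday is 2033-01-06.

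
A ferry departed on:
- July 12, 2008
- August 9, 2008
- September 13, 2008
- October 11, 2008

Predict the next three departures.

All dates are Saturdays, 28, 35, 28 days apart.
Specifically, the 2nd Saturday of each month.
November 2008 — 2nd Saturday is November 8, 2008.
December 2008 — 2nd Saturday is December 13, 2008.
2nd Saturday of January 2009: January 10, 2009.

November 8, 2008; December 13, 2008; January 10, 2009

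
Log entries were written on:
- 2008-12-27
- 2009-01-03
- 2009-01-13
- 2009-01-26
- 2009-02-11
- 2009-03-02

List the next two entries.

Gaps: 7, 10, 13, 16, 19 days — each gap is 3 larger than the previous one.
Next gap: 22 days. 2009-03-02 + 22 days = 2009-03-24.
Next gap: 25 days. 2009-03-24 + 25 days = 2009-04-18.

2009-03-24, 2009-04-18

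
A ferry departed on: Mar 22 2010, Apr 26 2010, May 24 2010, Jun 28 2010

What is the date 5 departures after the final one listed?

Nov 22 2010

All dates are Mondays, 35, 28, 35 days apart.
Specifically, the 4th Monday of each month.
July 2010 — 4th Monday is Jul 26 2010.
August 2010 — 4th Monday is Aug 23 2010.
September 2010 — 4th Monday is Sep 27 2010.
October 2010 — 4th Monday is Oct 25 2010.
November 2010 — 4th Monday is Nov 22 2010.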